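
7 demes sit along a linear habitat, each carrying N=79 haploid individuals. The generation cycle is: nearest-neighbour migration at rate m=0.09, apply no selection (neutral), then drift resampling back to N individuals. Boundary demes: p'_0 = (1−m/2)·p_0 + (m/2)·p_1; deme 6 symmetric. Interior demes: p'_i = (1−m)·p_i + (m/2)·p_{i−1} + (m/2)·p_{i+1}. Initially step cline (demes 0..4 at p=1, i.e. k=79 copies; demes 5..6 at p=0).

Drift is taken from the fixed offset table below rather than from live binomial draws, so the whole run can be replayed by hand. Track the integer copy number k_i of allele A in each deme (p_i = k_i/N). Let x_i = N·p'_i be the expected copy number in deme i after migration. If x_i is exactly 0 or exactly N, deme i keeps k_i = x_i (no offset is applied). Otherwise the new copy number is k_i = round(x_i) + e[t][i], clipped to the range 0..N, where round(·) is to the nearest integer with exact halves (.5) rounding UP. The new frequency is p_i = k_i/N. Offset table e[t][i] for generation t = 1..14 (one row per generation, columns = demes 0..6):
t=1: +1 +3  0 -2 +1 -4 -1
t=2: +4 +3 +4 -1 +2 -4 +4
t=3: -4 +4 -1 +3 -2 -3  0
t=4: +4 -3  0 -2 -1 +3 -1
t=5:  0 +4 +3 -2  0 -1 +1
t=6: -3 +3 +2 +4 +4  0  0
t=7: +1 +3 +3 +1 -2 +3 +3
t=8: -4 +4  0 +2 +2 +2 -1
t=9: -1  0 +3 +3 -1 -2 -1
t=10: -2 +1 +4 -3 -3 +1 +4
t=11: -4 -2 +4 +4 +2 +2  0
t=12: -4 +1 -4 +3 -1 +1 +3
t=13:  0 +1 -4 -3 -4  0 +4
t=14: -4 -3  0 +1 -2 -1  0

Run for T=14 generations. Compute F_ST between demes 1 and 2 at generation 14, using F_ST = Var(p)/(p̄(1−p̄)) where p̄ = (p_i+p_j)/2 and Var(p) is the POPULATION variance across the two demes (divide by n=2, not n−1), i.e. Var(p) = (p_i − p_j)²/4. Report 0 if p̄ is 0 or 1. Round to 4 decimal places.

t=0: k=[79 79 79 79 79 0 0]
t=1: x=[79.0000 79.0000 79.0000 79.0000 75.4450 3.5550 0.0000] k=[79 79 79 79 76 0 0]
t=2: x=[79.0000 79.0000 79.0000 78.8650 72.7150 3.4200 0.0000] k=[79 79 79 78 75 0 0]
t=3: x=[79.0000 79.0000 78.9550 77.9100 71.7600 3.3750 0.0000] k=[79 79 78 79 70 0 0]
t=4: x=[79.0000 78.9550 78.0900 78.5500 67.2550 3.1500 0.0000] k=[79 76 78 77 66 6 0]
t=5: x=[78.8650 76.2250 77.8650 76.5500 63.7950 8.4300 0.2700] k=[79 79 79 75 64 7 1]
t=6: x=[79.0000 79.0000 78.8200 74.6850 61.9300 9.2950 1.2700] k=[79 79 79 79 66 9 1]
t=7: x=[79.0000 79.0000 79.0000 78.4150 64.0200 11.2050 1.3600] k=[79 79 79 79 62 14 4]
t=8: x=[79.0000 79.0000 79.0000 78.2350 60.6050 15.7100 4.4500] k=[79 79 79 79 63 18 3]
t=9: x=[79.0000 79.0000 79.0000 78.2800 61.6950 19.3500 3.6750] k=[79 79 79 79 61 17 3]
t=10: x=[79.0000 79.0000 79.0000 78.1900 59.8300 18.3500 3.6300] k=[79 79 79 75 57 19 8]
t=11: x=[79.0000 79.0000 78.8200 74.3700 56.1000 20.2150 8.4950] k=[79 79 79 78 58 22 8]
t=12: x=[79.0000 79.0000 78.9550 77.1450 57.2800 22.9900 8.6300] k=[79 79 75 79 56 24 12]
t=13: x=[79.0000 78.8200 75.3600 77.7850 55.5950 24.9000 12.5400] k=[79 79 71 75 52 25 17]
t=14: x=[79.0000 78.6400 71.5400 73.7850 51.8200 25.8550 17.3600] k=[79 76 72 75 50 25 17]

0.0108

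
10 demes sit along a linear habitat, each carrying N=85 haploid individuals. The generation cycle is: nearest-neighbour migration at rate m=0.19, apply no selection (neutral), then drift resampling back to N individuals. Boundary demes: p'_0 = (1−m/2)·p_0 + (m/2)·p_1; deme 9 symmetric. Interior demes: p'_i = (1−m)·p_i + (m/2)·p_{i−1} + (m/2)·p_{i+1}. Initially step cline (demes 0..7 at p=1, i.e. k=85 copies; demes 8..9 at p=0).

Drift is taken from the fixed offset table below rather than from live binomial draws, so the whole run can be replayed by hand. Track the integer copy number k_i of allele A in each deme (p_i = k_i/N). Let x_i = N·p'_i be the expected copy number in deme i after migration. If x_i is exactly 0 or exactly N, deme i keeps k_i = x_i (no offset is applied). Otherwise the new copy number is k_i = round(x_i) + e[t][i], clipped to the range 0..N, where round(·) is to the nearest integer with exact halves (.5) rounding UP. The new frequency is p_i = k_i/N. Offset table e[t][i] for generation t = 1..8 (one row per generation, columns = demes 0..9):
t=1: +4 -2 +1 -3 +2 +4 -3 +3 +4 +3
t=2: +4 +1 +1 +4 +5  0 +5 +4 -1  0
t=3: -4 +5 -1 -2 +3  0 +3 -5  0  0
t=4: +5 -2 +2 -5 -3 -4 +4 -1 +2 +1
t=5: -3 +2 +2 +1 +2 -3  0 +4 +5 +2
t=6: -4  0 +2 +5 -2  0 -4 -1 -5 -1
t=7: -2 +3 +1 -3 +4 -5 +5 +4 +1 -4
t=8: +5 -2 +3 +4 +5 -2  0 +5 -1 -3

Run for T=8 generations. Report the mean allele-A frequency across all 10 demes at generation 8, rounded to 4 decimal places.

t=0: k=[85 85 85 85 85 85 85 85 0 0]
t=1: x=[85.0000 85.0000 85.0000 85.0000 85.0000 85.0000 85.0000 76.9250 8.0750 0.0000] k=[85 85 85 85 85 85 85 80 12 0]
t=2: x=[85.0000 85.0000 85.0000 85.0000 85.0000 85.0000 84.5250 74.0150 17.3200 1.1400] k=[85 85 85 85 85 85 85 78 16 1]
t=3: x=[85.0000 85.0000 85.0000 85.0000 85.0000 85.0000 84.3350 72.7750 20.4650 2.4250] k=[85 85 85 85 85 85 85 68 20 2]
t=4: x=[85.0000 85.0000 85.0000 85.0000 85.0000 85.0000 83.3850 65.0550 22.8500 3.7100] k=[85 85 85 85 85 85 85 64 25 5]
t=5: x=[85.0000 85.0000 85.0000 85.0000 85.0000 85.0000 83.0050 62.2900 26.8050 6.9000] k=[85 85 85 85 85 85 83 66 32 9]
t=6: x=[85.0000 85.0000 85.0000 85.0000 85.0000 84.8100 81.5750 64.3850 33.0450 11.1850] k=[85 85 85 85 85 85 78 63 28 10]
t=7: x=[85.0000 85.0000 85.0000 85.0000 85.0000 84.3350 77.2400 61.1000 29.6150 11.7100] k=[85 85 85 85 85 79 82 65 31 8]
t=8: x=[85.0000 85.0000 85.0000 85.0000 84.4300 79.8550 80.1000 63.3850 32.0450 10.1850] k=[85 85 85 85 85 78 80 68 31 7]

0.8106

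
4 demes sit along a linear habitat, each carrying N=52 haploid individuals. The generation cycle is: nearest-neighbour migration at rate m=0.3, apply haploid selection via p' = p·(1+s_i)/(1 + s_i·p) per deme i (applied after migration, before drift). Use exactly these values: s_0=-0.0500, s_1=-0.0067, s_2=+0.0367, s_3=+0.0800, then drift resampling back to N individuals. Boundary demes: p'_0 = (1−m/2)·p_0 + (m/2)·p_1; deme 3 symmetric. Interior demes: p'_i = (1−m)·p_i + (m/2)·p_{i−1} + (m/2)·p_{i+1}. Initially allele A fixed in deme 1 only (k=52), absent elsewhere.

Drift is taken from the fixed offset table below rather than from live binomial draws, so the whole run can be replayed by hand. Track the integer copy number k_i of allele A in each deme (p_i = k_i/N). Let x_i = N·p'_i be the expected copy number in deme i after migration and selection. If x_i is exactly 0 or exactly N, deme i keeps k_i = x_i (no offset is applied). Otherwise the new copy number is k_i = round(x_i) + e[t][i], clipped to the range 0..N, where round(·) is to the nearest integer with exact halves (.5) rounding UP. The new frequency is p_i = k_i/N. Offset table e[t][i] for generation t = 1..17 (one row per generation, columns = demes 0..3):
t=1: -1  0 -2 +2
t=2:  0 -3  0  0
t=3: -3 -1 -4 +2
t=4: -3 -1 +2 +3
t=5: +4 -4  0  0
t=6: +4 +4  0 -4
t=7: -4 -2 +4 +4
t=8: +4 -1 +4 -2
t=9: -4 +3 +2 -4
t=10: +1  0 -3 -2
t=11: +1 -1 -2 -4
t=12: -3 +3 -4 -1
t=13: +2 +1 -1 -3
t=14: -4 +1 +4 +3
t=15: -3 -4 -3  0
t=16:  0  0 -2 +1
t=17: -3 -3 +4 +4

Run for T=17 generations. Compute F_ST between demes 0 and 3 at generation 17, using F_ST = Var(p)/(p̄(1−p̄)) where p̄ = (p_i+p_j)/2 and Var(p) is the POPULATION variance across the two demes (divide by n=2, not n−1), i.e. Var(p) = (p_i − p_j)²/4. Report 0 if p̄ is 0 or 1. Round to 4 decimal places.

t=0: k=[0 52 0 0]
t=1: x=[7.4660 36.3265 8.0420 0.0000] k=[6 36 6 0]
t=2: x=[10.0767 26.9127 9.8853 0.9707] k=[10 24 10 1]
t=3: x=[11.6303 19.7176 11.0606 2.5289] k=[9 19 7 5]
t=4: x=[10.0767 15.6264 8.7594 5.6777] k=[7 15 11 9]
t=5: x=[7.8519 13.1339 11.6220 9.9023] k=[12 9 12 10]
t=6: x=[11.0957 9.8462 11.5710 10.9505] k=[15 14 12 7]
t=7: x=[14.3119 13.7818 11.8771 8.2714] k=[10 12 16 12]
t=8: x=[9.8829 12.2370 15.1846 13.3492] k=[14 11 19 11]
t=9: x=[13.0424 12.5858 17.0099 12.9333] k=[9 16 19 9]
t=10: x=[9.6407 15.3272 17.4656 11.1597] k=[11 15 14 9]
t=11: x=[11.1443 14.1806 13.7616 10.3744] k=[12 13 12 6]
t=12: x=[11.6789 12.6356 11.5710 7.3737] k=[9 16 8 6]
t=13: x=[9.6407 13.6821 9.1690 6.7387] k=[12 15 8 4]
t=14: x=[11.9708 13.4329 8.7082 4.9331] k=[8 14 13 8]
t=15: x=[8.5280 12.8847 12.7436 9.3245] k=[6 9 10 9]
t=16: x=[6.1657 8.6514 9.9876 9.7448] k=[6 9 8 11]
t=17: x=[6.1657 8.3528 8.8618 11.2120] k=[3 5 13 15]

0.0930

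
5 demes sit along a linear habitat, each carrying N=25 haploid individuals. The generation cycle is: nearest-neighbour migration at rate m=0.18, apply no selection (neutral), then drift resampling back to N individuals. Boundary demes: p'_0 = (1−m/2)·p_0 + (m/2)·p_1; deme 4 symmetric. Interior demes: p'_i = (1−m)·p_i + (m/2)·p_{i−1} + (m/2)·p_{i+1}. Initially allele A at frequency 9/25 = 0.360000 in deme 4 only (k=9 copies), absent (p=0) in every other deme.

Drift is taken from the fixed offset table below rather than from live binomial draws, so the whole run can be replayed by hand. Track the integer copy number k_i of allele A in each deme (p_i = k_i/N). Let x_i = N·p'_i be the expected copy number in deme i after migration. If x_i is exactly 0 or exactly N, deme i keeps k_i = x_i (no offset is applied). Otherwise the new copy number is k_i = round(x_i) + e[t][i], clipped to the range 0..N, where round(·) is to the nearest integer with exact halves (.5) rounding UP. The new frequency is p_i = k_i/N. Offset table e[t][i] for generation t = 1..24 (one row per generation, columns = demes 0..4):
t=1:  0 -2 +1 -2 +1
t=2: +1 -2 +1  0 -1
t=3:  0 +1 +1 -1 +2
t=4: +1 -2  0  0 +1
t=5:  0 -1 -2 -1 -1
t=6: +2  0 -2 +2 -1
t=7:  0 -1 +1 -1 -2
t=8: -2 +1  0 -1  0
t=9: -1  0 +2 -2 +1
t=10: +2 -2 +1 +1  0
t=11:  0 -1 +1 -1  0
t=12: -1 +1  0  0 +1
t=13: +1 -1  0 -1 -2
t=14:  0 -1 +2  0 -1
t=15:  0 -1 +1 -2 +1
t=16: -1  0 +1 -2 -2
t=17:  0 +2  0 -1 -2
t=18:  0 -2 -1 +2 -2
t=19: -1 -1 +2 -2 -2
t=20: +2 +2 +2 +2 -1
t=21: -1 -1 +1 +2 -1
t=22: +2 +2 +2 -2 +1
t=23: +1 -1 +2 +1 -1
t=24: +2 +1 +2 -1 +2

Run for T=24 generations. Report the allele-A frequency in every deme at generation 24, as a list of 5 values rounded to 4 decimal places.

t=0: k=[0 0 0 0 9]
t=1: x=[0.0000 0.0000 0.0000 0.8100 8.1900] k=[0 0 0 0 9]
t=2: x=[0.0000 0.0000 0.0000 0.8100 8.1900] k=[0 0 0 1 7]
t=3: x=[0.0000 0.0000 0.0900 1.4500 6.4600] k=[0 0 1 0 8]
t=4: x=[0.0000 0.0900 0.8200 0.8100 7.2800] k=[0 0 1 1 8]
t=5: x=[0.0000 0.0900 0.9100 1.6300 7.3700] k=[0 0 0 1 6]
t=6: x=[0.0000 0.0000 0.0900 1.3600 5.5500] k=[0 0 0 3 5]
t=7: x=[0.0000 0.0000 0.2700 2.9100 4.8200] k=[0 0 1 2 3]
t=8: x=[0.0000 0.0900 1.0000 2.0000 2.9100] k=[0 1 1 1 3]
t=9: x=[0.0900 0.9100 1.0000 1.1800 2.8200] k=[0 1 3 0 4]
t=10: x=[0.0900 1.0900 2.5500 0.6300 3.6400] k=[2 0 4 2 4]
t=11: x=[1.8200 0.5400 3.4600 2.3600 3.8200] k=[2 0 4 1 4]
t=12: x=[1.8200 0.5400 3.3700 1.5400 3.7300] k=[1 2 3 2 5]
t=13: x=[1.0900 2.0000 2.8200 2.3600 4.7300] k=[2 1 3 1 3]
t=14: x=[1.9100 1.2700 2.6400 1.3600 2.8200] k=[2 0 5 1 2]
t=15: x=[1.8200 0.6300 4.1900 1.4500 1.9100] k=[2 0 5 0 3]
t=16: x=[1.8200 0.6300 4.1000 0.7200 2.7300] k=[1 1 5 0 1]
t=17: x=[1.0000 1.3600 4.1900 0.5400 0.9100] k=[1 3 4 0 0]
t=18: x=[1.1800 2.9100 3.5500 0.3600 0.0000] k=[1 1 3 2 0]
t=19: x=[1.0000 1.1800 2.7300 1.9100 0.1800] k=[0 0 5 0 0]
t=20: x=[0.0000 0.4500 4.1000 0.4500 0.0000] k=[0 2 6 2 0]
t=21: x=[0.1800 2.1800 5.2800 2.1800 0.1800] k=[0 1 6 4 0]
t=22: x=[0.0900 1.3600 5.3700 3.8200 0.3600] k=[2 3 7 2 1]
t=23: x=[2.0900 3.2700 6.1900 2.3600 1.0900] k=[3 2 8 3 0]
t=24: x=[2.9100 2.6300 7.0100 3.1800 0.2700] k=[5 4 9 2 2]

[0.2000, 0.1600, 0.3600, 0.0800, 0.0800]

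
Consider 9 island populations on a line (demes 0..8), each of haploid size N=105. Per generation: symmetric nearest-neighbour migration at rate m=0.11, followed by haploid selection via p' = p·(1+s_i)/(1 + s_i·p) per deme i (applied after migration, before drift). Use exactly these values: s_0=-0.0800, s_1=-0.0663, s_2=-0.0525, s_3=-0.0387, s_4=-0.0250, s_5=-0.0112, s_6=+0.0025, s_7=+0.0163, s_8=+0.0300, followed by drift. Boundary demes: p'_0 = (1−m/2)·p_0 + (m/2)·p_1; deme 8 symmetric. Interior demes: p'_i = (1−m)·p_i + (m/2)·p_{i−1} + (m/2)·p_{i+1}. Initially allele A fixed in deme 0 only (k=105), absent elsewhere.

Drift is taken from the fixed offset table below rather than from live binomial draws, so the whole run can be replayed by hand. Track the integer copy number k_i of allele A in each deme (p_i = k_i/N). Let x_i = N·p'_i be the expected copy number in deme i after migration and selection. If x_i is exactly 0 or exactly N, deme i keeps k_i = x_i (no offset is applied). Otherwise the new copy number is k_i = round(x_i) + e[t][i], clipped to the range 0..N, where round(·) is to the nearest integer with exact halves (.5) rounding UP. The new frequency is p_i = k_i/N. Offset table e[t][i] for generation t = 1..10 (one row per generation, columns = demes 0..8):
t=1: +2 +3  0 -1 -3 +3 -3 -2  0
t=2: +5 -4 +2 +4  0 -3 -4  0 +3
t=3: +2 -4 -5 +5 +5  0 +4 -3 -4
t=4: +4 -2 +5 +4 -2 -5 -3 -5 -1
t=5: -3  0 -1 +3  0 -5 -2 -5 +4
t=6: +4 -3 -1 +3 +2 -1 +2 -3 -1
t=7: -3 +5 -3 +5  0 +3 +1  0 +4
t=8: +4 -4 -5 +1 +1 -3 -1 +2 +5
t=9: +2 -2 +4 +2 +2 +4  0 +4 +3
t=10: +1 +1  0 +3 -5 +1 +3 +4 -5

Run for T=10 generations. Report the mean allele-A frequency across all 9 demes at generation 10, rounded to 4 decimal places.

0.1259

t=0: k=[105 0 0 0 0 0 0 0 0]
t=1: x=[98.7527 5.4119 0.0000 0.0000 0.0000 0.0000 0.0000 0.0000 0.0000] k=[101 8 0 0 0 0 0 0 0]
t=2: x=[95.1666 11.9301 0.4170 0.0000 0.0000 0.0000 0.0000 0.0000 0.0000] k=[100 8 2 0 0 0 0 0 0]
t=3: x=[94.1556 11.9823 2.1058 0.1057 0.0000 0.0000 0.0000 0.0000 0.0000] k=[96 8 0 5 0 0 0 0 0]
t=4: x=[90.1270 11.6692 0.6777 4.2848 0.2681 0.0000 0.0000 0.0000 0.0000] k=[94 10 6 8 0 0 0 0 0]
t=5: x=[88.2386 13.5687 6.0167 7.1814 0.4290 0.0000 0.0000 0.0000 0.0000] k=[85 14 5 10 0 0 0 0 0]
t=6: x=[79.5207 16.4364 5.4829 8.8499 0.5363 0.0000 0.0000 0.0000 0.0000] k=[84 13 4 12 3 0 0 0 0]
t=7: x=[78.4764 15.4824 4.6875 10.6803 3.2493 0.1632 0.0000 0.0000 0.0000] k=[75 20 2 16 3 3 0 0 0]
t=8: x=[70.0589 20.8644 3.5693 14.0283 3.6253 2.8041 0.1654 0.0000 0.0000] k=[74 17 0 15 5 0 0 0 0]
t=9: x=[68.9168 18.1470 1.6691 13.1638 5.1496 0.2719 0.0000 0.0000 0.0000] k=[71 16 6 15 7 4 0 0 0]
t=10: x=[65.9527 17.4537 6.6987 13.5911 7.1054 3.9025 0.2205 0.0000 0.0000] k=[67 18 7 17 2 5 3 0 0]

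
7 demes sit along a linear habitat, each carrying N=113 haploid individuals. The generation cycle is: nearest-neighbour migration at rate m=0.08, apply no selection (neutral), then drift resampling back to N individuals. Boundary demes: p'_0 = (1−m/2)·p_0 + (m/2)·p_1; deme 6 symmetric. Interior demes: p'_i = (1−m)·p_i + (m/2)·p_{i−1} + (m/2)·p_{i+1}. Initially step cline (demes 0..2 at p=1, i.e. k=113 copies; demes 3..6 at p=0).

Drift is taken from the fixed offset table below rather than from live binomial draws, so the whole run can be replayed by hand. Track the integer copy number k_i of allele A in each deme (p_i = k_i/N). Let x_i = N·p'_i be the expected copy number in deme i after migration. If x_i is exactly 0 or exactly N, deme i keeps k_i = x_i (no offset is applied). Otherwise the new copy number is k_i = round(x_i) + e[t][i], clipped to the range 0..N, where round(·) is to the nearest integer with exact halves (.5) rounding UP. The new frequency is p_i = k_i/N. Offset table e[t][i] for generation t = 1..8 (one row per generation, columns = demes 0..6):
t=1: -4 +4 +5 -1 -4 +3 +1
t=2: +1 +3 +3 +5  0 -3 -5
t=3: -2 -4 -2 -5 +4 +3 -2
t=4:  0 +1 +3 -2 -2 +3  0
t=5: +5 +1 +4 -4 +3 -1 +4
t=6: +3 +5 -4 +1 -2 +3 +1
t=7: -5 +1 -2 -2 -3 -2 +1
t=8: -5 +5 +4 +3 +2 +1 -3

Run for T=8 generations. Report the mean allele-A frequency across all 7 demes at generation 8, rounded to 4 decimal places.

t=0: k=[113 113 113 0 0 0 0]
t=1: x=[113.0000 113.0000 108.4800 4.5200 0.0000 0.0000 0.0000] k=[113 113 113 4 0 0 0]
t=2: x=[113.0000 113.0000 108.6400 8.2000 0.1600 0.0000 0.0000] k=[113 113 112 13 0 0 0]
t=3: x=[113.0000 112.9600 108.0800 16.4400 0.5200 0.0000 0.0000] k=[113 109 106 11 5 0 0]
t=4: x=[112.8400 109.0400 102.3200 14.5600 5.0400 0.2000 0.0000] k=[113 110 105 13 3 3 0]
t=5: x=[112.8800 109.9200 101.5200 16.2800 3.4000 2.8800 0.1200] k=[113 111 106 12 6 2 4]
t=6: x=[112.9200 110.8800 102.4400 15.5200 6.0800 2.2400 3.9200] k=[113 113 98 17 4 5 5]
t=7: x=[113.0000 112.4000 95.3600 19.7200 4.5600 4.9600 5.0000] k=[113 113 93 18 2 3 6]
t=8: x=[113.0000 112.2000 90.8000 20.3600 2.6800 3.0800 5.8800] k=[113 113 95 23 5 4 3]

0.4501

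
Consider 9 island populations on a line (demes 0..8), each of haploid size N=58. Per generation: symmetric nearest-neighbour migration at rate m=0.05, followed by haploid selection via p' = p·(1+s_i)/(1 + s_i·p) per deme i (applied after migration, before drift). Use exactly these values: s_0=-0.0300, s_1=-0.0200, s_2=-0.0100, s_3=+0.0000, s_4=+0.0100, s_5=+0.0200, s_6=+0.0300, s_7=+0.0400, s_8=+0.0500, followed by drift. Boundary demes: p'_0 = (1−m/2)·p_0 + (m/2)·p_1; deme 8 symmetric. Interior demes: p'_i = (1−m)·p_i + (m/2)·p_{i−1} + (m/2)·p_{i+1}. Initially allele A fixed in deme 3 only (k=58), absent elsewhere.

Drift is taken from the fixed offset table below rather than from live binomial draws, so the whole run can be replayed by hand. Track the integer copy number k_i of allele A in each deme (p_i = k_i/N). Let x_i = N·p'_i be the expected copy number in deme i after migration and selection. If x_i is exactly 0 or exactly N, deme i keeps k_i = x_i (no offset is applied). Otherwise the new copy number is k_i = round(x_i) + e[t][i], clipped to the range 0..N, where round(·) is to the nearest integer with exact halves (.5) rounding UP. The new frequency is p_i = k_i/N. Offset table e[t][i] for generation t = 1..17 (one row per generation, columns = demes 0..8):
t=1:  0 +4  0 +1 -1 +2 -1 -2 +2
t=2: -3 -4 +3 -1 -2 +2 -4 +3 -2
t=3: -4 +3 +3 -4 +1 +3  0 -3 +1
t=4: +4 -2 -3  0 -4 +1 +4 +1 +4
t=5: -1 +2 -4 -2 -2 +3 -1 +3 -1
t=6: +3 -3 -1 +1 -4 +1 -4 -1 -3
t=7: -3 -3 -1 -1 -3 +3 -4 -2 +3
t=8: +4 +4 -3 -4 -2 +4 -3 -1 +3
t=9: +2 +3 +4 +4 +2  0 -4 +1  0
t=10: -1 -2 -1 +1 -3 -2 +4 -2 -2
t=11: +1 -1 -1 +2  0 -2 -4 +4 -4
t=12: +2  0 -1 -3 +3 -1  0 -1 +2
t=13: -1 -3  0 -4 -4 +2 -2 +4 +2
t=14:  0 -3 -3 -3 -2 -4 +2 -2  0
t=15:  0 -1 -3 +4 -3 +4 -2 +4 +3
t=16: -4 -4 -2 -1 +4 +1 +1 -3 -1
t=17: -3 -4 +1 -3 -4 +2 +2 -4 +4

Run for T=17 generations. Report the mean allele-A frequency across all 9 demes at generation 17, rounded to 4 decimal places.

0.0996

t=0: k=[0 0 0 58 0 0 0 0 0]
t=1: x=[0.0000 0.0000 1.4359 55.1000 1.4641 0.0000 0.0000 0.0000 0.0000] k=[0 0 1 56 0 0 0 0 0]
t=2: x=[0.0000 0.0245 2.3274 53.2250 1.4137 0.0000 0.0000 0.0000 0.0000] k=[0 0 5 52 0 0 0 0 0]
t=3: x=[0.0000 0.1225 5.9958 49.5250 1.3127 0.0000 0.0000 0.0000 0.0000] k=[0 3 9 46 2 0 0 0 0]
t=4: x=[0.0728 3.0167 9.6936 43.9750 3.0789 0.0510 0.0000 0.0000 0.0000] k=[4 1 7 44 0 1 0 0 0]
t=5: x=[3.8150 1.2010 7.7076 41.9750 1.1360 0.9687 0.0257 0.0000 0.0000] k=[3 3 4 40 0 4 0 0 0]
t=6: x=[2.9145 2.9676 4.8303 38.1000 1.1108 3.8709 0.1030 0.0000 0.0000] k=[6 0 4 39 0 5 0 0 0]
t=7: x=[5.6917 0.2450 4.7311 37.1500 1.1108 4.8371 0.1287 0.0000 0.0000] k=[3 0 4 36 0 8 0 0 0]
t=8: x=[2.8415 0.1715 4.6568 34.3000 1.1108 7.7317 0.2060 0.0000 0.0000] k=[7 4 2 30 0 12 0 0 0]
t=9: x=[6.7414 3.9500 2.7238 28.5500 1.0603 11.5825 0.3090 0.0000 0.0000] k=[9 7 7 33 3 12 0 0 0]
t=10: x=[8.7219 6.9258 7.5835 31.6000 4.0120 11.6584 0.3090 0.0000 0.0000] k=[8 5 7 33 1 10 4 0 0]
t=11: x=[7.7189 5.0314 7.5339 31.5500 2.0445 9.7850 4.1628 0.1040 0.0000] k=[9 4 7 34 2 8 0 4 0]
t=12: x=[8.6485 4.1220 7.5339 32.5250 2.9780 7.7825 0.3090 3.9417 0.1050] k=[11 4 7 30 6 7 0 3 2]
t=13: x=[10.5594 4.1711 7.4346 28.8250 6.6836 6.9198 0.2575 3.0100 2.1225] k=[10 1 7 25 3 9 0 7 4]
t=14: x=[9.5299 1.3481 7.2361 24.0000 3.7346 8.7714 0.4119 6.9875 4.2638] k=[10 0 4 21 2 5 2 5 4]
t=15: x=[9.5054 0.3430 4.2849 20.1000 2.5744 4.9387 2.2120 5.0788 4.2116] k=[10 0 1 24 0 9 0 9 7]
t=16: x=[9.5054 0.2695 1.5349 22.8250 0.8331 8.6954 0.4634 9.0197 7.3578] k=[6 0 0 22 5 10 1 6 6]
t=17: x=[5.6917 0.1470 0.5446 21.0250 5.6001 9.8104 1.3895 6.0853 6.2676] k=[3 0 2 18 2 12 3 2 10]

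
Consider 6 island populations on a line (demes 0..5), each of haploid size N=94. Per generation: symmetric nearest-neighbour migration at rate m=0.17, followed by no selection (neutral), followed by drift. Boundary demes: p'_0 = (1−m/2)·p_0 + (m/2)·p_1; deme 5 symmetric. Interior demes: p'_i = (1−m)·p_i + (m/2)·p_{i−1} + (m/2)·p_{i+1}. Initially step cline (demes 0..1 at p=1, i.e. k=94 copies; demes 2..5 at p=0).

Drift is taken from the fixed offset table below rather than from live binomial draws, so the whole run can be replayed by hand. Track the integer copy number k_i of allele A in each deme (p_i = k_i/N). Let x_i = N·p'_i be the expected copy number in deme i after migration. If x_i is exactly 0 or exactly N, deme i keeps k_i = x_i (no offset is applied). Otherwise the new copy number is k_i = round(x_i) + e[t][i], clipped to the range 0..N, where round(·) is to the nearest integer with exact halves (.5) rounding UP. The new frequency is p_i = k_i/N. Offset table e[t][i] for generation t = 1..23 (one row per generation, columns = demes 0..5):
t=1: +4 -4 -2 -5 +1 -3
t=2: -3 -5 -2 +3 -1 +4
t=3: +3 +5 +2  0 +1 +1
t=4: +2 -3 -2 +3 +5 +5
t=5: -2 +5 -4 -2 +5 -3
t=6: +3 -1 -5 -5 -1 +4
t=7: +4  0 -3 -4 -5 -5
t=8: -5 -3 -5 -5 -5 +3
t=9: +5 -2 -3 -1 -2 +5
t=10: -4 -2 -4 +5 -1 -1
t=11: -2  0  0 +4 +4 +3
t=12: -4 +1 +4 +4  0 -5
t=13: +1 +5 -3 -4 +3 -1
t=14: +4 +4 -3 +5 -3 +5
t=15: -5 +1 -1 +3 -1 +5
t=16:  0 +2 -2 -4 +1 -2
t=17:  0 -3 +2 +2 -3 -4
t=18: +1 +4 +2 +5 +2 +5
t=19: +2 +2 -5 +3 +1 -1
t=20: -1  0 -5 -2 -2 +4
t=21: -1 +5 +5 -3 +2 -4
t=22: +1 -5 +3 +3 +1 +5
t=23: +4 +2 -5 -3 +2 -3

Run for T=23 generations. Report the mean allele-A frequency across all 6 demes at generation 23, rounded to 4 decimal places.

t=0: k=[94 94 0 0 0 0]
t=1: x=[94.0000 86.0100 7.9900 0.0000 0.0000 0.0000] k=[94 82 6 0 0 0]
t=2: x=[92.9800 76.5600 11.9500 0.5100 0.0000 0.0000] k=[90 72 10 4 0 0]
t=3: x=[88.4700 68.2600 14.7600 4.1700 0.3400 0.0000] k=[91 73 17 4 1 0]
t=4: x=[89.4700 69.7700 20.6550 4.8500 1.1700 0.0850] k=[91 67 19 8 6 5]
t=5: x=[88.9600 64.9600 22.1450 8.7650 6.0850 5.0850] k=[87 70 18 7 11 2]
t=6: x=[85.5550 67.0250 21.4850 8.2750 9.8950 2.7650] k=[89 66 16 3 9 7]
t=7: x=[87.0450 63.7050 19.1450 4.6150 8.3200 7.1700] k=[91 64 16 1 3 2]
t=8: x=[88.7050 62.2150 18.8050 2.4450 2.7450 2.0850] k=[84 59 14 0 0 5]
t=9: x=[81.8750 57.3000 16.6350 1.1900 0.4250 4.5750] k=[87 55 14 0 0 10]
t=10: x=[84.2800 54.2350 16.2950 1.1900 0.8500 9.1500] k=[80 52 12 6 0 8]
t=11: x=[77.6200 50.9800 14.8900 6.0000 1.1900 7.3200] k=[76 51 15 10 5 10]
t=12: x=[73.8750 50.0650 17.6350 10.0000 5.8500 9.5750] k=[70 51 22 14 6 5]
t=13: x=[68.3850 50.1500 23.7850 14.0000 6.5950 5.0850] k=[69 55 21 10 10 4]
t=14: x=[67.8100 53.3000 22.9550 10.9350 9.4900 4.5100] k=[72 57 20 16 6 10]
t=15: x=[70.7250 55.1300 22.8050 15.4900 7.1900 9.6600] k=[66 56 22 18 6 15]
t=16: x=[65.1500 53.9600 24.5500 17.3200 7.7850 14.2350] k=[65 56 23 13 9 12]
t=17: x=[64.2350 53.9600 24.9550 13.5100 9.5950 11.7450] k=[64 51 27 16 7 8]
t=18: x=[62.8950 50.0650 28.1050 16.1700 7.8500 7.9150] k=[64 54 30 21 10 13]
t=19: x=[63.1500 52.8100 31.2750 20.8300 11.1900 12.7450] k=[65 55 26 24 12 12]
t=20: x=[64.1500 53.3850 28.2950 23.1500 13.0200 12.0000] k=[63 53 23 21 11 16]
t=21: x=[62.1500 51.3000 25.3800 20.3200 12.2750 15.5750] k=[61 56 30 17 14 12]
t=22: x=[60.5750 54.2150 31.1050 17.8500 14.0850 12.1700] k=[62 49 34 21 15 17]
t=23: x=[60.8950 48.8300 34.1700 21.5950 15.6800 16.8300] k=[65 51 29 19 18 14]

0.3475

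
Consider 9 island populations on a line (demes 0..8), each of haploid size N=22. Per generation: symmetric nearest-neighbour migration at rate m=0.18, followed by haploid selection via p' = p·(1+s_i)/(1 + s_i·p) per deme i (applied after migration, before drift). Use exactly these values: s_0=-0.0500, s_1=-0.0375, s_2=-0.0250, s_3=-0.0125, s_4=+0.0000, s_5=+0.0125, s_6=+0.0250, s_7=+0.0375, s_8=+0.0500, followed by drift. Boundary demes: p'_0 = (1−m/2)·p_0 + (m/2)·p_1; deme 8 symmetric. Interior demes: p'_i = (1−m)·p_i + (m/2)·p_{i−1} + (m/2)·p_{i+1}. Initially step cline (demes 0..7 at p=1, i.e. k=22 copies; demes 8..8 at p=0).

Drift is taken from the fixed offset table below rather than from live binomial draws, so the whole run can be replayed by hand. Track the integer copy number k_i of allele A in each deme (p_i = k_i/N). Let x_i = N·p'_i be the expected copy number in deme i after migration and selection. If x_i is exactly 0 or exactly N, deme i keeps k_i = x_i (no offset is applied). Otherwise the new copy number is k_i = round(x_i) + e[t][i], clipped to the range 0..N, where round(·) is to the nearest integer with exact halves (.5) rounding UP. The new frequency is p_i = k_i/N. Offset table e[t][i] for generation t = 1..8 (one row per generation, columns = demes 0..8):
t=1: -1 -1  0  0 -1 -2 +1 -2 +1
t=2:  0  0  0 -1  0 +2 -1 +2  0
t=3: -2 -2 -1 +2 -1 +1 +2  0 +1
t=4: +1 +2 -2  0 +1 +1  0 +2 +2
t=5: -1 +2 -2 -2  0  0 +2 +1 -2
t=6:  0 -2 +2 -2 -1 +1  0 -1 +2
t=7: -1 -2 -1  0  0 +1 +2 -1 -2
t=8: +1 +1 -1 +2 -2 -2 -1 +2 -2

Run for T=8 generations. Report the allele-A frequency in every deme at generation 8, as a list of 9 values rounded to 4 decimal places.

[1.0000, 1.0000, 1.0000, 1.0000, 1.0000, 1.0000, 0.9545, 0.8636, 0.4545]

t=0: k=[22 22 22 22 22 22 22 22 0]
t=1: x=[22.0000 22.0000 22.0000 22.0000 22.0000 22.0000 22.0000 20.0853 2.0697] k=[22 22 22 22 22 22 22 18 3]
t=2: x=[22.0000 22.0000 22.0000 22.0000 22.0000 22.0000 21.6486 17.1506 4.5228] k=[22 22 22 22 22 22 21 19 5]
t=3: x=[22.0000 22.0000 22.0000 22.0000 22.0000 21.9111 20.9353 18.0409 6.4808] k=[22 22 22 22 22 22 22 18 7]
t=4: x=[22.0000 22.0000 22.0000 22.0000 22.0000 22.0000 21.6486 17.5031 8.2399] k=[22 22 22 22 22 22 22 20 10]
t=5: x=[22.0000 22.0000 22.0000 22.0000 22.0000 22.0000 21.8244 19.3665 11.1683] k=[22 22 22 22 22 22 22 20 9]
t=6: x=[22.0000 22.0000 22.0000 22.0000 22.0000 22.0000 21.8244 19.2790 10.2566] k=[22 22 22 22 22 22 22 18 12]
t=7: x=[22.0000 22.0000 22.0000 22.0000 22.0000 22.0000 21.6486 17.9432 12.8021] k=[22 22 22 22 22 22 22 17 11]
t=8: x=[22.0000 22.0000 22.0000 22.0000 22.0000 22.0000 21.5608 17.0526 11.8073] k=[22 22 22 22 22 22 21 19 10]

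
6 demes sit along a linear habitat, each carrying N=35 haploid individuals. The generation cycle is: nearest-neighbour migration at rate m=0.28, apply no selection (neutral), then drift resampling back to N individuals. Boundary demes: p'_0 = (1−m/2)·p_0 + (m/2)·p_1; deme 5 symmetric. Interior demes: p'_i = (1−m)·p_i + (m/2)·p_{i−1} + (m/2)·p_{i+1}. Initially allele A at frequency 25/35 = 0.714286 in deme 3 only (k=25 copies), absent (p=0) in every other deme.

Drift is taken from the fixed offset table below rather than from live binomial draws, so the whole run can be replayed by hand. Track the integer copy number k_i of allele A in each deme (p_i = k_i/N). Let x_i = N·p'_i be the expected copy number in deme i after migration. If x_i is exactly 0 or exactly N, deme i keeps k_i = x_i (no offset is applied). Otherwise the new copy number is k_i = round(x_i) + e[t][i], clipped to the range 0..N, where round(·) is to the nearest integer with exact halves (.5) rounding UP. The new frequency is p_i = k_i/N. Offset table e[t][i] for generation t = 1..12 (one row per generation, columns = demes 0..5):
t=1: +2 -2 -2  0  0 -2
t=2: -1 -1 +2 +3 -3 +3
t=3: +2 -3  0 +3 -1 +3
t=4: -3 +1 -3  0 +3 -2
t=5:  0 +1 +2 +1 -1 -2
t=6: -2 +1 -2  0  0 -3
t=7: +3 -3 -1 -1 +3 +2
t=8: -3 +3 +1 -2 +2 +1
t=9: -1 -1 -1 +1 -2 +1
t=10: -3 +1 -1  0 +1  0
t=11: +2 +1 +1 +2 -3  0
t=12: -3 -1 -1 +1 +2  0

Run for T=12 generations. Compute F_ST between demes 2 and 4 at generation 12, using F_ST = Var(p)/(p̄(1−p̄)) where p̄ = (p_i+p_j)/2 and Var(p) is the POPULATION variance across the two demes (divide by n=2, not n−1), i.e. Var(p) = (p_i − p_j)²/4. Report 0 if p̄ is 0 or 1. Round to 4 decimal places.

t=0: k=[0 0 0 25 0 0]
t=1: x=[0.0000 0.0000 3.5000 18.0000 3.5000 0.0000] k=[0 0 2 18 4 0]
t=2: x=[0.0000 0.2800 3.9600 13.8000 5.4000 0.5600] k=[0 0 6 17 2 4]
t=3: x=[0.0000 0.8400 6.7000 13.3600 4.3800 3.7200] k=[0 0 7 16 3 7]
t=4: x=[0.0000 0.9800 7.2800 12.9200 5.3800 6.4400] k=[0 2 4 13 8 4]
t=5: x=[0.2800 2.0000 4.9800 11.0400 8.1400 4.5600] k=[0 3 7 12 7 3]
t=6: x=[0.4200 3.1400 7.1400 10.6000 7.1400 3.5600] k=[0 4 5 11 7 1]
t=7: x=[0.5600 3.5800 5.7000 9.6000 6.7200 1.8400] k=[4 1 5 9 10 4]
t=8: x=[3.5800 1.9800 5.0000 8.5800 9.0200 4.8400] k=[1 5 6 7 11 6]
t=9: x=[1.5600 4.5800 6.0000 7.4200 9.7400 6.7000] k=[1 4 5 8 8 8]
t=10: x=[1.4200 3.7200 5.2800 7.5800 8.0000 8.0000] k=[0 5 4 8 9 8]
t=11: x=[0.7000 4.1600 4.7000 7.5800 8.7200 8.1400] k=[3 5 6 10 6 8]
t=12: x=[3.2800 4.8600 6.4200 8.8800 6.8400 7.7200] k=[0 4 5 10 9 8]

0.0204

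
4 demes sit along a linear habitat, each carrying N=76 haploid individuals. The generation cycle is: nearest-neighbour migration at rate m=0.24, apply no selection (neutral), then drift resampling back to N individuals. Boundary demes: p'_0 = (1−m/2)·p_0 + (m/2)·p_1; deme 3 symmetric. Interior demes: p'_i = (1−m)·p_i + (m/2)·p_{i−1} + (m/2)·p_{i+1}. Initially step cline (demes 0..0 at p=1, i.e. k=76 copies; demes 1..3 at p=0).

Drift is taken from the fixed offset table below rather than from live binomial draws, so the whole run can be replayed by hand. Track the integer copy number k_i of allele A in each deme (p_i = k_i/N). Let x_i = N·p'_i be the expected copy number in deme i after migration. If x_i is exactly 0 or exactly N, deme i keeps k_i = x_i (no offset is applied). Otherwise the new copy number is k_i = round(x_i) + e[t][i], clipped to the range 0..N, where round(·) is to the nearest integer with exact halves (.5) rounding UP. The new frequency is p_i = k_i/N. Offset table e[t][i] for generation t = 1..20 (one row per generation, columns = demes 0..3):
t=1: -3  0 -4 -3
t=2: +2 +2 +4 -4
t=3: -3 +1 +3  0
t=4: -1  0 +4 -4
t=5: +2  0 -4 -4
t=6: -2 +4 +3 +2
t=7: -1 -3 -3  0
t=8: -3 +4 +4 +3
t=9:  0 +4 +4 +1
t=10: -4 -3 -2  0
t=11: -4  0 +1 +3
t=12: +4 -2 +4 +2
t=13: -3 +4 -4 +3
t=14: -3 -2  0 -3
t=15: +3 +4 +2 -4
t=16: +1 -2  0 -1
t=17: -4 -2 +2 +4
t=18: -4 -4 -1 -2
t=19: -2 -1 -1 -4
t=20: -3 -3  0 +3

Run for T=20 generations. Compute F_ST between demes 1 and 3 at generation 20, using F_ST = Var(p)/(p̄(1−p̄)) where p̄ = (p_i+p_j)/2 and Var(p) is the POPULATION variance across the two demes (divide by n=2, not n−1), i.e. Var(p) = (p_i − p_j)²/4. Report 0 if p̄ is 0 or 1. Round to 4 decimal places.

t=0: k=[76 0 0 0]
t=1: x=[66.8800 9.1200 0.0000 0.0000] k=[64 9 0 0]
t=2: x=[57.4000 14.5200 1.0800 0.0000] k=[59 17 5 0]
t=3: x=[53.9600 20.6000 5.8400 0.6000] k=[51 22 9 1]
t=4: x=[47.5200 23.9200 9.6000 1.9600] k=[47 24 14 0]
t=5: x=[44.2400 25.5600 13.5200 1.6800] k=[46 26 10 0]
t=6: x=[43.6000 26.4800 10.7200 1.2000] k=[42 30 14 3]
t=7: x=[40.5600 29.5200 14.6000 4.3200] k=[40 27 12 4]
t=8: x=[38.4400 26.7600 12.8400 4.9600] k=[35 31 17 8]
t=9: x=[34.5200 29.8000 17.6000 9.0800] k=[35 34 22 10]
t=10: x=[34.8800 32.6800 22.0000 11.4400] k=[31 30 20 11]
t=11: x=[30.8800 28.9200 20.1200 12.0800] k=[27 29 21 15]
t=12: x=[27.2400 27.8000 21.2400 15.7200] k=[31 26 25 18]
t=13: x=[30.4000 26.4800 24.2800 18.8400] k=[27 30 20 22]
t=14: x=[27.3600 28.4400 21.4400 21.7600] k=[24 26 21 19]
t=15: x=[24.2400 25.1600 21.3600 19.2400] k=[27 29 23 15]
t=16: x=[27.2400 28.0400 22.7600 15.9600] k=[28 26 23 15]
t=17: x=[27.7600 25.8800 22.4000 15.9600] k=[24 24 24 20]
t=18: x=[24.0000 24.0000 23.5200 20.4800] k=[20 20 23 18]
t=19: x=[20.0000 20.3600 22.0400 18.6000] k=[18 19 21 15]
t=20: x=[18.1200 19.1200 20.0400 15.7200] k=[15 16 20 19]

0.0022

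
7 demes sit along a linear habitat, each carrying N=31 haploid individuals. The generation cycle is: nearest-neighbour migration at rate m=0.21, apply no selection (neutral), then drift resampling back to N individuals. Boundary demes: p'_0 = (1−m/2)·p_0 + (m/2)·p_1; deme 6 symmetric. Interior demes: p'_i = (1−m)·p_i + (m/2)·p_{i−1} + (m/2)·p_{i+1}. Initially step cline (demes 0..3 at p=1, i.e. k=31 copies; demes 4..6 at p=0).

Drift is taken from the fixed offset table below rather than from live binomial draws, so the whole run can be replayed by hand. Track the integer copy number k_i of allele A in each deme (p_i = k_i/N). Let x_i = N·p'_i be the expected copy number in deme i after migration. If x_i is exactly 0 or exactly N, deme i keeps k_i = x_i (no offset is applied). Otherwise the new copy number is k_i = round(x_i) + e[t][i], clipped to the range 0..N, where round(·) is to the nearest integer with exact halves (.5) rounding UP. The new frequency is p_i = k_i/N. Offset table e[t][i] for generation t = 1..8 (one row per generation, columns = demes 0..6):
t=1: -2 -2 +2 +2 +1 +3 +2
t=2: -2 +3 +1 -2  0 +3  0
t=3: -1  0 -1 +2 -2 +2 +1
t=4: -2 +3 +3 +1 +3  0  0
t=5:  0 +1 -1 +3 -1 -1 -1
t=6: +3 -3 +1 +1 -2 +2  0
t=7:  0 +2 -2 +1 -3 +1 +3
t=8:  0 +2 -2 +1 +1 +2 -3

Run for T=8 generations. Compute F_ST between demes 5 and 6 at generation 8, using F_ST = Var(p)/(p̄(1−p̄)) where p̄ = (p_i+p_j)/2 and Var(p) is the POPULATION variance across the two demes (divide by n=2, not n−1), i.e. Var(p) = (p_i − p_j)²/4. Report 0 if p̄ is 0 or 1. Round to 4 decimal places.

t=0: k=[31 31 31 31 0 0 0]
t=1: x=[31.0000 31.0000 31.0000 27.7450 3.2550 0.0000 0.0000] k=[31 31 31 30 4 0 0]
t=2: x=[31.0000 31.0000 30.8950 27.3750 6.3100 0.4200 0.0000] k=[31 31 31 25 6 3 0]
t=3: x=[31.0000 31.0000 30.3700 23.6350 7.6800 3.0000 0.3150] k=[31 31 29 26 6 5 1]
t=4: x=[31.0000 30.7900 28.8950 24.2150 7.9950 4.6850 1.4200] k=[31 31 31 25 11 5 1]
t=5: x=[31.0000 31.0000 30.3700 24.1600 11.8400 5.2100 1.4200] k=[31 31 29 27 11 4 0]
t=6: x=[31.0000 30.7900 29.0000 25.5300 11.9450 4.3150 0.4200] k=[31 28 30 27 10 6 0]
t=7: x=[30.6850 28.5250 29.4750 25.5300 11.3650 5.7900 0.6300] k=[31 31 27 27 8 7 4]
t=8: x=[31.0000 30.5800 27.4200 25.0050 9.8900 6.7900 4.3150] k=[31 31 25 26 11 9 1]

0.1231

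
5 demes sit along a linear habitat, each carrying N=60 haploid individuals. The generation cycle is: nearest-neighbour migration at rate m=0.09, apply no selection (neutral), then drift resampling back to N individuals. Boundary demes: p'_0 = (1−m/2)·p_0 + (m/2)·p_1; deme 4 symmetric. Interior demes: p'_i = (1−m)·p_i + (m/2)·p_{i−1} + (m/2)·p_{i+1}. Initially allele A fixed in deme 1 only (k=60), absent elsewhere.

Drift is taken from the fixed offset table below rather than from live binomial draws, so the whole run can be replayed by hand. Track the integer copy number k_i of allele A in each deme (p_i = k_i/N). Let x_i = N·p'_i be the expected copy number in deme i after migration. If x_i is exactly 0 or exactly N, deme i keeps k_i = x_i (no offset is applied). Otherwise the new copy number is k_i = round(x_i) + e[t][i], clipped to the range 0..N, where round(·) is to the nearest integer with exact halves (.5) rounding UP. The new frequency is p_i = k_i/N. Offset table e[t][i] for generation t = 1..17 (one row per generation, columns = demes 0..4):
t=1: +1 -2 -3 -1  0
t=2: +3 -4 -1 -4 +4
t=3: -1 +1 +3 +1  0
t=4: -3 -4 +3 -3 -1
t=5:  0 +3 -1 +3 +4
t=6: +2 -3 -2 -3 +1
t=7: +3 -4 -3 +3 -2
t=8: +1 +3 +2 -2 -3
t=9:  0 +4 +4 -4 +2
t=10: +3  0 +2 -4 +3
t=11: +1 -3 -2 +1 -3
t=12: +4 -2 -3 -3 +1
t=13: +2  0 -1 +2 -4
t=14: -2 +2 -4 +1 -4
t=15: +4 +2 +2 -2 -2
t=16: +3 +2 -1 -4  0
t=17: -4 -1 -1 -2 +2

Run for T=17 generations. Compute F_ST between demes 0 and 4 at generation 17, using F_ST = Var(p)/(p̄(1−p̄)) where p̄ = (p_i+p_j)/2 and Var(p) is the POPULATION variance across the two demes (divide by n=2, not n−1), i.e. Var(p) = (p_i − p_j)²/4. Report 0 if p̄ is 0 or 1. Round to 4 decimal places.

0.3187

t=0: k=[0 60 0 0 0]
t=1: x=[2.7000 54.6000 2.7000 0.0000 0.0000] k=[4 53 0 0 0]
t=2: x=[6.2050 48.4100 2.3850 0.0000 0.0000] k=[9 44 1 0 0]
t=3: x=[10.5750 40.4900 2.8900 0.0450 0.0000] k=[10 41 6 1 0]
t=4: x=[11.3950 38.0300 7.3500 1.1800 0.0450] k=[8 34 10 0 0]
t=5: x=[9.1700 31.7500 10.6300 0.4500 0.0000] k=[9 35 10 3 0]
t=6: x=[10.1700 32.7050 10.8100 3.1800 0.1350] k=[12 30 9 0 1]
t=7: x=[12.8100 28.2450 9.5400 0.4500 0.9550] k=[16 24 7 3 0]
t=8: x=[16.3600 22.8750 7.5850 3.0450 0.1350] k=[17 26 10 1 0]
t=9: x=[17.4050 24.8750 10.3150 1.3600 0.0450] k=[17 29 14 0 2]
t=10: x=[17.5400 27.7850 14.0450 0.7200 1.9100] k=[21 28 16 0 5]
t=11: x=[21.3150 27.1450 15.8200 0.9450 4.7750] k=[22 24 14 2 2]
t=12: x=[22.0900 23.4600 13.9100 2.5400 2.0000] k=[26 21 11 0 3]
t=13: x=[25.7750 20.7750 10.9550 0.6300 2.8650] k=[28 21 10 3 0]
t=14: x=[27.6850 20.8200 10.1800 3.1800 0.1350] k=[26 23 6 4 0]
t=15: x=[25.8650 22.3700 6.6750 3.9100 0.1800] k=[30 24 9 2 0]
t=16: x=[29.7300 23.5950 9.3600 2.2250 0.0900] k=[33 26 8 0 0]
t=17: x=[32.6850 25.5050 8.4500 0.3600 0.0000] k=[29 25 7 0 0]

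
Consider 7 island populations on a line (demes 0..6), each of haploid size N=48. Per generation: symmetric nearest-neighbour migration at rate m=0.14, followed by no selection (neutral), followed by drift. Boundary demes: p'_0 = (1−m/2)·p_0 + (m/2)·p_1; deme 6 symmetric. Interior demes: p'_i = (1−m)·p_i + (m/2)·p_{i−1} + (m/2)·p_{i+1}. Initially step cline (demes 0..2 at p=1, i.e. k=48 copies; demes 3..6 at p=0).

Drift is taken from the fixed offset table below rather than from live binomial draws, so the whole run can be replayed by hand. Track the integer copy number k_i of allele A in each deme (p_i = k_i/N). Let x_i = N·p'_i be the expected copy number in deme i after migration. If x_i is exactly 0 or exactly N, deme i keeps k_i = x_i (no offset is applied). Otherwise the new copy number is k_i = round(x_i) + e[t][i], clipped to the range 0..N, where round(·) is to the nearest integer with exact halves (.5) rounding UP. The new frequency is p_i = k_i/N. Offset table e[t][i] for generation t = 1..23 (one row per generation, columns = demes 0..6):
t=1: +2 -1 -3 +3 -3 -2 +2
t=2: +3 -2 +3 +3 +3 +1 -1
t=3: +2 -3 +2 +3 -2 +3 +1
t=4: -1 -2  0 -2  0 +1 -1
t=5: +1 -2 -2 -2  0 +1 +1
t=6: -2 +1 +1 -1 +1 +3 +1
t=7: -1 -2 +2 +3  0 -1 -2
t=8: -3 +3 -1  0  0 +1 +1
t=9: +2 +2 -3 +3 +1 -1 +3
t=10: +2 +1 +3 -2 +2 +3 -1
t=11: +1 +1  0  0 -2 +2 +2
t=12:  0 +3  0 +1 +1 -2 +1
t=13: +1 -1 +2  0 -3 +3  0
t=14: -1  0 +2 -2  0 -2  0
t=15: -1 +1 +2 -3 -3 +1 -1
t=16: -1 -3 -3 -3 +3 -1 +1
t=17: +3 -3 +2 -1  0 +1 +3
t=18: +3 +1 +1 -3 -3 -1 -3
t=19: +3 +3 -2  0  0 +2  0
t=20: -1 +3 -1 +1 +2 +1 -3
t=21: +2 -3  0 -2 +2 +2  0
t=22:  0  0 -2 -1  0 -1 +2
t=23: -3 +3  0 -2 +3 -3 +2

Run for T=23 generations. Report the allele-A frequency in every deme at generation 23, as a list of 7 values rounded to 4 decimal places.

[0.9375, 0.9375, 0.6042, 0.2917, 0.3333, 0.1667, 0.1875]

t=0: k=[48 48 48 0 0 0 0]
t=1: x=[48.0000 48.0000 44.6400 3.3600 0.0000 0.0000 0.0000] k=[48 48 42 6 0 0 0]
t=2: x=[48.0000 47.5800 39.9000 8.1000 0.4200 0.0000 0.0000] k=[48 46 43 11 3 0 0]
t=3: x=[47.8600 45.9300 40.9700 12.6800 3.3500 0.2100 0.0000] k=[48 43 43 16 1 3 0]
t=4: x=[47.6500 43.3500 41.1100 16.8400 2.1900 2.6500 0.2100] k=[47 41 41 15 2 4 0]
t=5: x=[46.5800 41.4200 39.1800 15.9100 3.0500 3.5800 0.2800] k=[48 39 37 14 3 5 1]
t=6: x=[47.3700 39.4900 35.5300 14.8400 3.9100 4.5800 1.2800] k=[45 40 37 14 5 8 2]
t=7: x=[44.6500 40.1400 35.6000 14.9800 5.8400 7.3700 2.4200] k=[44 38 38 18 6 6 0]
t=8: x=[43.5800 38.4200 36.6000 18.5600 6.8400 5.5800 0.4200] k=[41 41 36 19 7 7 1]
t=9: x=[41.0000 40.6500 35.1600 19.3500 7.8400 6.5800 1.4200] k=[43 43 32 22 9 6 4]
t=10: x=[43.0000 42.2300 32.0700 21.7900 9.7000 6.0700 4.1400] k=[45 43 35 20 12 9 3]
t=11: x=[44.8600 42.5800 34.5100 20.4900 12.3500 8.7900 3.4200] k=[46 44 35 20 10 11 5]
t=12: x=[45.8600 43.5100 34.5800 20.3500 10.7700 10.5100 5.4200] k=[46 47 35 21 12 9 6]
t=13: x=[46.0700 46.0900 34.8600 21.3500 12.4200 9.0000 6.2100] k=[47 45 37 21 9 12 6]
t=14: x=[46.8600 44.5800 36.4400 21.2800 10.0500 11.3700 6.4200] k=[46 45 38 19 10 9 6]
t=15: x=[45.9300 44.5800 37.1600 19.7000 10.5600 8.8600 6.2100] k=[45 46 39 17 8 10 5]
t=16: x=[45.0700 45.4400 37.9500 17.9100 8.7700 9.5100 5.3500] k=[44 42 35 15 12 9 6]
t=17: x=[43.8600 41.6500 34.0900 16.1900 12.0000 9.0000 6.2100] k=[47 39 36 15 12 10 9]
t=18: x=[46.4400 39.3500 34.7400 16.2600 12.0700 10.0700 9.0700] k=[48 40 36 13 9 9 6]
t=19: x=[47.4400 40.2800 34.6700 14.3300 9.2800 8.7900 6.2100] k=[48 43 33 14 9 11 6]
t=20: x=[47.6500 42.6500 32.3700 14.9800 9.4900 10.5100 6.3500] k=[47 46 31 16 11 12 3]
t=21: x=[46.9300 45.0200 31.0000 16.7000 11.4200 11.3000 3.6300] k=[48 42 31 15 13 13 4]
t=22: x=[47.5800 41.6500 30.6500 15.9800 13.1400 12.3700 4.6300] k=[48 42 29 15 13 11 7]
t=23: x=[47.5800 41.5100 28.9300 15.8400 13.0000 10.8600 7.2800] k=[45 45 29 14 16 8 9]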